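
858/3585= 286/1195=0.24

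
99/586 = 99/586 =0.17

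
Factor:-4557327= - 3^1*37^1*41057^1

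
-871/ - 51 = 17 + 4/51 = 17.08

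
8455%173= 151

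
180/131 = 1 + 49/131 =1.37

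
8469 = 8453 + 16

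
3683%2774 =909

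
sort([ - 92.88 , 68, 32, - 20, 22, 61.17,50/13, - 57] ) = [-92.88, - 57, - 20,50/13,  22,32 , 61.17,  68 ]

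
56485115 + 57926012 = 114411127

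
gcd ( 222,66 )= 6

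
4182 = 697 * 6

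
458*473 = 216634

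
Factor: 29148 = 2^2 * 3^1 * 7^1* 347^1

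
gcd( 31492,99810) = 2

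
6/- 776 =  - 1 + 385/388 = - 0.01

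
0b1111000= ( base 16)78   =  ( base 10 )120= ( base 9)143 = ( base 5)440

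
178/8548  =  89/4274 = 0.02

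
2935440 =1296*2265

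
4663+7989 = 12652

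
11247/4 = 2811 +3/4 = 2811.75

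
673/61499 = 673/61499  =  0.01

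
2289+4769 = 7058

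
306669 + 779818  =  1086487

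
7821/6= 2607/2 = 1303.50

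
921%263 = 132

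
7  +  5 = 12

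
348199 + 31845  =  380044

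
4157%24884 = 4157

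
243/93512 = 243/93512 = 0.00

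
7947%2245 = 1212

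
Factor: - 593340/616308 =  - 5^1 * 7^(- 1 )*23^( - 1)*31^1= - 155/161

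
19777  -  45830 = - 26053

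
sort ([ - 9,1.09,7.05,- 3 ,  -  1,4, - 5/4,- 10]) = [  -  10, -9 , -3, -5/4,-1,1.09,  4,7.05]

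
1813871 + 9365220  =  11179091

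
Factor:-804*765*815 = -2^2*3^3*5^2 * 17^1 * 67^1*163^1 =-501273900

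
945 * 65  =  61425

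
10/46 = 5/23 = 0.22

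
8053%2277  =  1222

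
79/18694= 79/18694 = 0.00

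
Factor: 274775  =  5^2*29^1*379^1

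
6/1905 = 2/635 = 0.00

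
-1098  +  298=-800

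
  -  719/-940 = 719/940 = 0.76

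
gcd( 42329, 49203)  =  7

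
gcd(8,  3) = 1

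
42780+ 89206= 131986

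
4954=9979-5025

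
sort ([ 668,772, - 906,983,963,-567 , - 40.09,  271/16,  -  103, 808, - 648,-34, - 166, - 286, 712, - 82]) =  [-906, - 648, - 567,-286, - 166, - 103, - 82, - 40.09, - 34, 271/16, 668,  712,772, 808, 963, 983 ]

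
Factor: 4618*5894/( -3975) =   -  27218492/3975 = - 2^2*3^(-1 )*5^(-2 ) * 7^1*53^( - 1 )*421^1 *2309^1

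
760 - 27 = 733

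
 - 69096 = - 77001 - -7905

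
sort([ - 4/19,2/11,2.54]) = [ - 4/19,2/11,2.54 ]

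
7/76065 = 7/76065 = 0.00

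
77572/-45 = -77572/45=-1723.82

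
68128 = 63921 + 4207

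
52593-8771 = 43822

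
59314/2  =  29657 =29657.00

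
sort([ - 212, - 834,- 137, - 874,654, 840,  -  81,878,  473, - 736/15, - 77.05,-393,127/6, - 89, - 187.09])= [ - 874, - 834, - 393,-212  , - 187.09 , - 137, - 89,- 81,-77.05, - 736/15,  127/6,473,654, 840, 878]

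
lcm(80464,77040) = 3620880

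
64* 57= 3648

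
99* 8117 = 803583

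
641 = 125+516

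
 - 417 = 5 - 422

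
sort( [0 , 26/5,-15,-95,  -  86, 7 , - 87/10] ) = [-95, - 86,-15, - 87/10, 0 , 26/5,7 ]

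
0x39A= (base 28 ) 14Q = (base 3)1021011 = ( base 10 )922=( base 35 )qc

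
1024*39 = 39936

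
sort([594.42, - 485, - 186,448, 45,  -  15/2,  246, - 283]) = [ - 485,-283,-186, - 15/2, 45,246,448,594.42 ]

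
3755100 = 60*62585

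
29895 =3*9965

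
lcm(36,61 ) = 2196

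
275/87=3 + 14/87  =  3.16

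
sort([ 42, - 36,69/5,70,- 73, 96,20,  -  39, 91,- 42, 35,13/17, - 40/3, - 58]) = [-73, - 58,-42, - 39, - 36, - 40/3,13/17,69/5, 20,35,42 , 70,91,96] 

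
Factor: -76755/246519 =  - 3^(-1 )*5^1*7^( - 1 )*13^( - 1 ) * 17^1 = - 85/273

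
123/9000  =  41/3000=0.01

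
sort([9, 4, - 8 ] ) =[ - 8, 4, 9] 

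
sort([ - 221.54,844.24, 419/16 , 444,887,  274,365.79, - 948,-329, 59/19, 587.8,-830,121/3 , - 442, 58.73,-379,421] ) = [ - 948, - 830,  -  442, - 379,-329, - 221.54,  59/19 , 419/16,121/3, 58.73,274, 365.79 , 421,  444,587.8,844.24,887] 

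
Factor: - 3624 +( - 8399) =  - 11^1*1093^1  =  - 12023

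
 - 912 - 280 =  - 1192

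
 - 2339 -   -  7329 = 4990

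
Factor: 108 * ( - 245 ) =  - 26460 = - 2^2*3^3*5^1*7^2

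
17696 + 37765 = 55461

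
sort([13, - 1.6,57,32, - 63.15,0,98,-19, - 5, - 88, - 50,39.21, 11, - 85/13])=[ - 88, - 63.15, -50  , - 19, - 85/13, - 5,  -  1.6,0,11 , 13 , 32,39.21, 57,  98]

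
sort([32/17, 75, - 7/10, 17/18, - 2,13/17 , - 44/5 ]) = [ - 44/5, - 2, - 7/10, 13/17, 17/18, 32/17,75 ]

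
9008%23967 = 9008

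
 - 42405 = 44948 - 87353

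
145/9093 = 145/9093=0.02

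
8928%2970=18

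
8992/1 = 8992 = 8992.00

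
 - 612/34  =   - 18 =- 18.00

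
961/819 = 961/819 = 1.17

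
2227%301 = 120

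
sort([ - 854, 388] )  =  [ - 854, 388 ]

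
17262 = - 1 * ( - 17262 ) 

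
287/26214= 287/26214 =0.01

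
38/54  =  19/27 = 0.70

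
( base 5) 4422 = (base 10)612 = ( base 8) 1144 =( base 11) 507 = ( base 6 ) 2500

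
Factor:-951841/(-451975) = 5^( - 2 )*11^1*  101^(-1)  *  179^( - 1 )*86531^1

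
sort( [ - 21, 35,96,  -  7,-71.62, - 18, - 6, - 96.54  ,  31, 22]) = [ - 96.54, - 71.62,-21 ,-18 , - 7, - 6,22, 31,35,96 ] 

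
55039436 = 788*69847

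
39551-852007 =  -812456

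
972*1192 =1158624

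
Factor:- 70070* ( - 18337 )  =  1284873590  =  2^1*5^1* 7^2*11^2*13^1*1667^1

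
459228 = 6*76538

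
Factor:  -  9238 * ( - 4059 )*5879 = 220445109918 = 2^1*3^2*11^1*31^1*41^1*149^1 * 5879^1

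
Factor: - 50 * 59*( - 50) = 147500 = 2^2*5^4*59^1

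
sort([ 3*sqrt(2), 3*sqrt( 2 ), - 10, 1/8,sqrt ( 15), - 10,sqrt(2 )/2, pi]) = [ - 10, - 10,1/8,  sqrt( 2 ) /2, pi,sqrt(15), 3*sqrt( 2),3*sqrt( 2) ] 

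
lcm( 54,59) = 3186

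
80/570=8/57 = 0.14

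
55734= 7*7962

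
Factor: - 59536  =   - 2^4*61^2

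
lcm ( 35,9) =315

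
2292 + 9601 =11893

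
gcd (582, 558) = 6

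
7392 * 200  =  1478400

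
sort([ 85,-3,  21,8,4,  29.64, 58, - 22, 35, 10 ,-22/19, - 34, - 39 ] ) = [  -  39, - 34,-22, - 3, - 22/19 , 4, 8,10, 21,29.64, 35,58, 85 ]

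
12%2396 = 12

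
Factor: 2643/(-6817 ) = -3^1* 17^(-1 )*401^( - 1)*881^1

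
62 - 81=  - 19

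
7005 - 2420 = 4585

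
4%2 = 0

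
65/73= 65/73 = 0.89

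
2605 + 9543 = 12148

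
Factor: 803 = 11^1*73^1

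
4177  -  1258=2919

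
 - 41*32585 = - 1335985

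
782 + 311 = 1093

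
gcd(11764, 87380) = 68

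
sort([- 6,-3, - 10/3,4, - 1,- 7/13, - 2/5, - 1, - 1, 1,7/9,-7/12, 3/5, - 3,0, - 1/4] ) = [ - 6,-10/3, -3, - 3,-1, - 1,-1,  -  7/12 ,-7/13, - 2/5,-1/4,0,3/5,  7/9,1,4]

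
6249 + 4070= 10319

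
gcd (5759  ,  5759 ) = 5759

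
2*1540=3080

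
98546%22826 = 7242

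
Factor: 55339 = 55339^1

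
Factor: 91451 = 109^1*839^1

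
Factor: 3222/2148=2^( - 1)*3^1 = 3/2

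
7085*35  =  247975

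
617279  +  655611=1272890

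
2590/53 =48 + 46/53 =48.87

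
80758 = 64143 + 16615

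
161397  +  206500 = 367897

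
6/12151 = 6/12151  =  0.00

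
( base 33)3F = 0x72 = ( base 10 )114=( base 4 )1302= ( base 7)222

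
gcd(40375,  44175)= 475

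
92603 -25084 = 67519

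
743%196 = 155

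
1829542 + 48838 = 1878380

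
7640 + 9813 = 17453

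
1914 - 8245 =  - 6331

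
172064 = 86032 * 2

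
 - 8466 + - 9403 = -17869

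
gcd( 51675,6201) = 2067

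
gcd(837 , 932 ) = 1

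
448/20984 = 56/2623  =  0.02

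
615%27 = 21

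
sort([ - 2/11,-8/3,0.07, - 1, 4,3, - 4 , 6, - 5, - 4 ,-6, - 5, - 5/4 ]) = [-6, - 5, - 5, - 4,-4, - 8/3,- 5/4, - 1, - 2/11, 0.07, 3,4,6] 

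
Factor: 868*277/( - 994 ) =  - 17174/71=- 2^1*31^1*71^( - 1 )* 277^1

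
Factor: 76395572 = 2^2 * 11^1 * 157^1*11059^1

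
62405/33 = 62405/33 = 1891.06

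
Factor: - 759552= - 2^8*3^1 * 23^1*43^1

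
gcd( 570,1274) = 2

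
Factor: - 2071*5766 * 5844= - 2^3*3^2 * 19^1 * 31^2 * 109^1*487^1  =  -69785459784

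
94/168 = 47/84  =  0.56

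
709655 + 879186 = 1588841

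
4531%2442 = 2089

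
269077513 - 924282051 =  - 655204538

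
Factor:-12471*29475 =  - 367582725=- 3^3*5^2*131^1*4157^1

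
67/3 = 22 + 1/3 = 22.33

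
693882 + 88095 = 781977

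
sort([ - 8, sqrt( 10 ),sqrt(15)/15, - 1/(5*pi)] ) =[ - 8,- 1/( 5*pi) , sqrt (15 )/15, sqrt(10) ]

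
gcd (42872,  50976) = 8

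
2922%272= 202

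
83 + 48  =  131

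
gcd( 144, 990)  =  18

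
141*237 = 33417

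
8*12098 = 96784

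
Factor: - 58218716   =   - 2^2 * 14554679^1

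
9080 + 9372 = 18452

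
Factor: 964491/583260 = 2^( - 2 )*5^(-1)*11^2 * 2657^1 * 9721^( - 1 ) = 321497/194420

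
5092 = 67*76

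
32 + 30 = 62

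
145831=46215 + 99616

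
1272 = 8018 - 6746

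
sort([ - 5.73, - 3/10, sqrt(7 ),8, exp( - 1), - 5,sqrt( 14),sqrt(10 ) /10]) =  [-5.73,-5, - 3/10, sqrt( 10 )/10,exp( - 1 ),  sqrt( 7), sqrt( 14),  8 ]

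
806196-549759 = 256437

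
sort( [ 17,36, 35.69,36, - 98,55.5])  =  [ - 98, 17,35.69,36,36, 55.5]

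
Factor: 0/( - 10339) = 0 = 0^1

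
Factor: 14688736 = 2^5 *459023^1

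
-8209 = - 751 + -7458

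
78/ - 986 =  - 39/493 = - 0.08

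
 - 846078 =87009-933087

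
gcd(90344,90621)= 1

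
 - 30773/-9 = 3419 + 2/9= 3419.22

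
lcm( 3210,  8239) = 247170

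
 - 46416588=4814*( - 9642)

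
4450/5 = 890 = 890.00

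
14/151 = 14/151 = 0.09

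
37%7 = 2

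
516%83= 18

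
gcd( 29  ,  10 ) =1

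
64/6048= 2/189  =  0.01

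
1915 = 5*383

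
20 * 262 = 5240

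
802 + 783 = 1585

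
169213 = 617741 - 448528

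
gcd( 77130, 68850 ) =90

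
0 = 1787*0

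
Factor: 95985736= 2^3*7^1*11^1*155821^1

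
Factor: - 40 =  - 2^3*5^1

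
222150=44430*5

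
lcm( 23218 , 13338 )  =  626886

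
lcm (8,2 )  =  8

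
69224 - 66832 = 2392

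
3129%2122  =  1007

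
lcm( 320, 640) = 640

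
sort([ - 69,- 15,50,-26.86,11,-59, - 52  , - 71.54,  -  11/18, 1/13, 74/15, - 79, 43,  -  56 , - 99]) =[ - 99 ,-79,-71.54, - 69, - 59, - 56 , - 52,  -  26.86,- 15 , - 11/18, 1/13,74/15, 11,43, 50]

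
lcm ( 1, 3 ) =3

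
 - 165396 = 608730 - 774126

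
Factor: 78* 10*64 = 49920 = 2^8*3^1*5^1*13^1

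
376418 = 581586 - 205168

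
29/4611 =1/159= 0.01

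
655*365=239075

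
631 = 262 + 369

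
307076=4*76769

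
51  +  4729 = 4780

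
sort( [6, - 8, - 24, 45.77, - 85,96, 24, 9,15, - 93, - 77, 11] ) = [ - 93,  -  85 , - 77, - 24, - 8, 6, 9,11, 15, 24 , 45.77, 96 ] 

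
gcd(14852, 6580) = 188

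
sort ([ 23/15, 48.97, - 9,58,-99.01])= [ - 99.01, - 9,23/15,48.97,58 ]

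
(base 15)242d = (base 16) 1e0d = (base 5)221233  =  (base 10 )7693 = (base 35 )69s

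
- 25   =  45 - 70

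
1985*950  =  1885750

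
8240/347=23 + 259/347 =23.75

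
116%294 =116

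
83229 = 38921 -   -  44308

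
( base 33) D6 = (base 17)18a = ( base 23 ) IL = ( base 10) 435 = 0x1b3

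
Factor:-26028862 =  -  2^1*139^1*93629^1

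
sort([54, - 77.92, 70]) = [ -77.92, 54,70 ]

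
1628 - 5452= - 3824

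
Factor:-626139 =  - 3^2 * 29^1*2399^1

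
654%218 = 0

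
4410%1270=600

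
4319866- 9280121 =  - 4960255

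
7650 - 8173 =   -  523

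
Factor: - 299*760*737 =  - 2^3 * 5^1*11^1*13^1*19^1*23^1*67^1 = - 167475880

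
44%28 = 16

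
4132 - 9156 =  - 5024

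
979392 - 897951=81441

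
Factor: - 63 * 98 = -6174 = -2^1 * 3^2* 7^3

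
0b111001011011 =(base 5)104200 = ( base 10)3675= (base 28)4j7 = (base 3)12001010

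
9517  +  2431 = 11948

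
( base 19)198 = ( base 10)540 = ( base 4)20130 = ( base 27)K0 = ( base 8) 1034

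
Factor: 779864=2^3* 71^1 * 1373^1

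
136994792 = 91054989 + 45939803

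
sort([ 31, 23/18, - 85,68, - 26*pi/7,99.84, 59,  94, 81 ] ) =[ - 85, - 26*pi/7,23/18,31, 59, 68,81,94,99.84]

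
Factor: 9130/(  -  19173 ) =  - 2^1 * 3^( - 1 ) * 5^1 * 7^( - 1) = - 10/21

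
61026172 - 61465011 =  - 438839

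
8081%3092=1897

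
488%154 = 26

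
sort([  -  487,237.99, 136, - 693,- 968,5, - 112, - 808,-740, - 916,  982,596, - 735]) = [-968  , - 916,  -  808, - 740, - 735 , - 693, - 487,-112,5,136 , 237.99, 596, 982 ]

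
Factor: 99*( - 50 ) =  - 4950 = - 2^1 *3^2*5^2*11^1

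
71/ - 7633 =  - 1  +  7562/7633 = - 0.01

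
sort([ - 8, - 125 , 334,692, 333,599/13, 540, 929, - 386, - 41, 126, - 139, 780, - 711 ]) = [ - 711, - 386, - 139, - 125,-41,- 8, 599/13, 126, 333,334, 540, 692, 780,929]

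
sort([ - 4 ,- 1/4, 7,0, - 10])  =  [ - 10, - 4 , - 1/4,  0 , 7] 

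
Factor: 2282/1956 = 2^ ( - 1 )*3^ (-1 )*7^1=7/6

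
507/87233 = 507/87233=   0.01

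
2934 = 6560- 3626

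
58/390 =29/195 = 0.15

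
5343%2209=925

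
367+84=451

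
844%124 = 100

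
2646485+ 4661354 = 7307839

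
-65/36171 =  - 1+36106/36171 = -0.00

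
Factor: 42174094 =2^1*21087047^1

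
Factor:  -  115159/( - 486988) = 2^( - 2)*11^1 * 19^2 * 29^1*211^ ( - 1) * 577^(- 1 ) 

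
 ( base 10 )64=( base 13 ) 4c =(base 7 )121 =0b1000000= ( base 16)40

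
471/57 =157/19 = 8.26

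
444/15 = 29 + 3/5 = 29.60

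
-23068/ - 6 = 11534/3 =3844.67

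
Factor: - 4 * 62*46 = -11408 = - 2^4*23^1 *31^1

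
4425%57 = 36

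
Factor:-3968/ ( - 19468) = 32/157= 2^5*157^( - 1 )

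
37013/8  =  37013/8=4626.62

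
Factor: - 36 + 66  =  2^1 * 3^1 * 5^1 = 30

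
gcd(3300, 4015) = 55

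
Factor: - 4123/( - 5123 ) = 7^1 * 19^1*31^1*47^(-1 )*109^(  -  1)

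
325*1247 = 405275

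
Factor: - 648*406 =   -  263088= - 2^4 * 3^4*7^1*29^1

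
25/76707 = 25/76707 = 0.00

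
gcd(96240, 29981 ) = 1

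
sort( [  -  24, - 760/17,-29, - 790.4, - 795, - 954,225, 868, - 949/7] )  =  [ - 954,-795, - 790.4,-949/7 ,  -  760/17, - 29, - 24,225, 868]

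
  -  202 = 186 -388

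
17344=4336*4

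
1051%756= 295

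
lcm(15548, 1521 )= 139932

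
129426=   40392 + 89034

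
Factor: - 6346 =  - 2^1*19^1 * 167^1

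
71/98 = 71/98=0.72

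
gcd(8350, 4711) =1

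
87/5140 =87/5140 =0.02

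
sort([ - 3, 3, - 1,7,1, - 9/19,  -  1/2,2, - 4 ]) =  [ - 4, - 3 , - 1,-1/2,-9/19, 1 , 2 , 3 , 7]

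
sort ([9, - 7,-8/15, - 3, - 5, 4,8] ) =[ - 7, - 5, - 3, - 8/15 , 4, 8,  9] 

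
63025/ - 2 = -31513+1/2 = - 31512.50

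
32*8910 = 285120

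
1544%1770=1544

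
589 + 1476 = 2065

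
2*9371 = 18742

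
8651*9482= 82028782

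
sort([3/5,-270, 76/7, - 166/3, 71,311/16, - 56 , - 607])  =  [ - 607, - 270, - 56,  -  166/3,3/5, 76/7, 311/16,71] 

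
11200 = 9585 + 1615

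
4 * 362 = 1448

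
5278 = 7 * 754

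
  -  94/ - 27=94/27 = 3.48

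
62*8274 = 512988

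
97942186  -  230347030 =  - 132404844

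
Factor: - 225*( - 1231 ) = 276975 = 3^2*5^2*1231^1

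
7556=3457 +4099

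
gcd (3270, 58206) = 654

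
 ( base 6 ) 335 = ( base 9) 155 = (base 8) 203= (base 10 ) 131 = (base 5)1011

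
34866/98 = 355 + 38/49 =355.78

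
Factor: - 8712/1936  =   -2^(-1 )*3^2= - 9/2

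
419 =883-464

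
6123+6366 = 12489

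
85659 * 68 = 5824812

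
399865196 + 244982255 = 644847451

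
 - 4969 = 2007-6976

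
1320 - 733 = 587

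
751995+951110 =1703105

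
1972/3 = 657 +1/3 =657.33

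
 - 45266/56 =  - 809 + 19/28=- 808.32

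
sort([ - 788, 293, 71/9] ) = [ - 788, 71/9, 293] 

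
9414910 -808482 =8606428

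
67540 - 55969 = 11571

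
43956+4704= 48660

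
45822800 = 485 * 94480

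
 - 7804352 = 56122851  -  63927203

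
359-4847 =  - 4488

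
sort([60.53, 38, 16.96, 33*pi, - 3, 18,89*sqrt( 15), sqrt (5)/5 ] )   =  [ -3 , sqrt( 5)/5, 16.96, 18, 38, 60.53, 33 * pi, 89 * sqrt( 15 ) ] 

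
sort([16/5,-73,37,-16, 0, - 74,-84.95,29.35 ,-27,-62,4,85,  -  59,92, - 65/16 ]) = [ -84.95,-74,-73,-62, - 59, - 27 , - 16 , - 65/16, 0,16/5,4,29.35, 37,85 , 92 ]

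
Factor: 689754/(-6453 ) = - 962/9 = -2^1*3^ ( - 2)*13^1*37^1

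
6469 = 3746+2723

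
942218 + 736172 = 1678390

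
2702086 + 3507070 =6209156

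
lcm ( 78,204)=2652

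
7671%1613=1219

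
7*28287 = 198009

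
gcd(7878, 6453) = 3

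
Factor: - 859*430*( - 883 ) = 326153710 = 2^1* 5^1*43^1*859^1*883^1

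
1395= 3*465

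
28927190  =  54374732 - 25447542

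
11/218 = 11/218 = 0.05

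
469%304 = 165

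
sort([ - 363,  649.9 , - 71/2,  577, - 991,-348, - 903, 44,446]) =[ - 991  ,-903, - 363, - 348,- 71/2,  44, 446, 577,649.9]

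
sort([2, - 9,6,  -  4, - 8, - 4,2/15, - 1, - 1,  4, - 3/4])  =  [ -9,-8, - 4, - 4,-1, - 1 , - 3/4, 2/15,2,4, 6] 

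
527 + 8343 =8870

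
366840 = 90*4076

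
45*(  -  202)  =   - 9090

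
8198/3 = 8198/3 = 2732.67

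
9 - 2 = 7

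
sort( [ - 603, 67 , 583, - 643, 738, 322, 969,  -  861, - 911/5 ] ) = [-861, - 643, - 603,- 911/5, 67,322,  583,738, 969 ] 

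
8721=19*459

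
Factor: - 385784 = -2^3 *7^1*83^2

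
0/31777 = 0 = 0.00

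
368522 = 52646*7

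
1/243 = 1/243 = 0.00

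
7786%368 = 58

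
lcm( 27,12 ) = 108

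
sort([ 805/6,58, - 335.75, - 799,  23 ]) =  [ - 799, - 335.75, 23, 58, 805/6]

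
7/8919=7/8919 = 0.00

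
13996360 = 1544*9065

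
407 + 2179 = 2586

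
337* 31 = 10447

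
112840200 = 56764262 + 56075938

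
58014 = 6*9669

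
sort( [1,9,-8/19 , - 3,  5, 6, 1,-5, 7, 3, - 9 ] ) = [ - 9, - 5,-3, -8/19, 1, 1, 3, 5,6, 7,9 ] 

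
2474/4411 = 2474/4411 = 0.56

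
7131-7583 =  - 452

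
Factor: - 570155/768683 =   -  5^1*19^ ( - 1)*23^( - 1 ) * 1759^( - 1)*114031^1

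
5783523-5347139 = 436384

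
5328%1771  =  15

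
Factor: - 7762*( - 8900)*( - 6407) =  - 442607092600 = -2^3*5^2*43^1*89^1*149^1*3881^1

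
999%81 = 27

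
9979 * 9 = 89811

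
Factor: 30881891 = 257^1*120163^1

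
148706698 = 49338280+99368418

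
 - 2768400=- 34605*80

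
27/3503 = 27/3503= 0.01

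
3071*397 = 1219187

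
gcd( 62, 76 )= 2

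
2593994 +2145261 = 4739255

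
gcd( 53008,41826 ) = 2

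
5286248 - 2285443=3000805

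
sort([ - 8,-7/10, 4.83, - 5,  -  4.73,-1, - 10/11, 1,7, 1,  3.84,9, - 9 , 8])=[ - 9, - 8, - 5, - 4.73,  -  1, - 10/11,  -  7/10, 1, 1,3.84, 4.83, 7, 8, 9 ]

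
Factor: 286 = 2^1*11^1*13^1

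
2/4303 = 2/4303= 0.00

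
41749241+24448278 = 66197519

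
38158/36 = 19079/18 = 1059.94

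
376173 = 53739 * 7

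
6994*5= 34970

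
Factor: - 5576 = -2^3*17^1 * 41^1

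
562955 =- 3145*( - 179 )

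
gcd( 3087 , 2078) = 1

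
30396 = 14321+16075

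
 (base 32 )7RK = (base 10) 8052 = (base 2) 1111101110100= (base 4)1331310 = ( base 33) 7d0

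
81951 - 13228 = 68723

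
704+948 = 1652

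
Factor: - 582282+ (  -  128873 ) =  - 5^1*142231^1= - 711155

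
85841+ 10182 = 96023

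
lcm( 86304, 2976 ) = 86304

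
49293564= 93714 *526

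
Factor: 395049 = 3^1*37^1*3559^1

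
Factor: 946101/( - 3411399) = - 13^1*17^1*293^( - 1 )*1427^1*3881^( - 1 )=-315367/1137133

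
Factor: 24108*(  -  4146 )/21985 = -2^3*3^2*5^( - 1)*7^2*41^1 * 691^1*4397^ ( - 1) = - 99951768/21985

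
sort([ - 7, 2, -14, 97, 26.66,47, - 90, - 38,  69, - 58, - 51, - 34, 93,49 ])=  [- 90,-58 , - 51,-38, - 34, - 14, - 7,2, 26.66,  47, 49, 69, 93, 97]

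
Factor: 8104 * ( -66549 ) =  - 2^3*3^1 * 7^1*1013^1 *3169^1= - 539313096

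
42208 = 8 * 5276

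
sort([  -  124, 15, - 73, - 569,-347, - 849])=[ - 849,-569,-347,-124,-73,15]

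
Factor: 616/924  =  2^1*3^( - 1 )  =  2/3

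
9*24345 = 219105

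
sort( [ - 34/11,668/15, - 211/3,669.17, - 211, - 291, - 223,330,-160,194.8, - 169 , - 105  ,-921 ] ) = [ - 921,- 291, - 223, - 211, - 169, - 160, - 105,-211/3, - 34/11,668/15,194.8,330 , 669.17 ]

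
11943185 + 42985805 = 54928990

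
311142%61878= 1752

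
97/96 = 97/96 = 1.01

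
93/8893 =93/8893 = 0.01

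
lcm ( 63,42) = 126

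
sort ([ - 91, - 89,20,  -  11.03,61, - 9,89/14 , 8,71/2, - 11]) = [ - 91, - 89, -11.03,-11, -9,89/14,8 , 20, 71/2,61] 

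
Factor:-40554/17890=-3^3*5^(  -  1 )*751^1*1789^(  -  1) = - 20277/8945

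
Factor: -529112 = -2^3 *19^1*59^2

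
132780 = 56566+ 76214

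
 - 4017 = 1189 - 5206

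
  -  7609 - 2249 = -9858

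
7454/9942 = 3727/4971 = 0.75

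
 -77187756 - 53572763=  - 130760519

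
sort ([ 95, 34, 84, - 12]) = [ - 12,34, 84, 95 ] 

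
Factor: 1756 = 2^2 * 439^1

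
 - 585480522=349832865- 935313387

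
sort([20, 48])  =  [20, 48 ] 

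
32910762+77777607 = 110688369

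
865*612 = 529380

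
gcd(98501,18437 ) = 1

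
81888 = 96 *853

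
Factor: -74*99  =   - 2^1 * 3^2 * 11^1 * 37^1 =- 7326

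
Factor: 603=3^2*67^1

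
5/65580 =1/13116 = 0.00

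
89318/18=4962 + 1/9 = 4962.11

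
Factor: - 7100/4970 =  - 2^1 * 5^1*7^( - 1 ) = - 10/7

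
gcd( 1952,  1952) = 1952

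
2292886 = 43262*53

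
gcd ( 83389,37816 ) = 1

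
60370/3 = 60370/3 = 20123.33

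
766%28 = 10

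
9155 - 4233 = 4922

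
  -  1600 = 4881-6481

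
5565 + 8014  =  13579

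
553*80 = 44240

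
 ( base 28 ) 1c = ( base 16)28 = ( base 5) 130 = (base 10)40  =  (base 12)34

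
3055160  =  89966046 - 86910886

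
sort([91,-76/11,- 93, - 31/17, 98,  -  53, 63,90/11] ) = [-93, - 53, - 76/11, - 31/17, 90/11, 63,91,98 ] 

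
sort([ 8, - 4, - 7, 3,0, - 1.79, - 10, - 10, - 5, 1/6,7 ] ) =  [ - 10,  -  10 , - 7 , - 5, - 4,  -  1.79 , 0, 1/6,3, 7, 8]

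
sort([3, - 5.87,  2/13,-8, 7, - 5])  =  [  -  8  , - 5.87, - 5, 2/13,3, 7 ] 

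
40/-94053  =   - 40/94053  =  -0.00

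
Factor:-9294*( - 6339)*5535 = 2^1*3^5*5^1*41^1*1549^1*2113^1=326092676310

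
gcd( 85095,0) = 85095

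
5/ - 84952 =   -  5/84952  =  - 0.00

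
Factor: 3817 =11^1  *347^1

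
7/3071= 7/3071 =0.00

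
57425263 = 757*75859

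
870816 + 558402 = 1429218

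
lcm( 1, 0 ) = 0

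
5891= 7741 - 1850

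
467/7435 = 467/7435 = 0.06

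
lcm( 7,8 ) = 56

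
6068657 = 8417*721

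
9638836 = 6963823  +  2675013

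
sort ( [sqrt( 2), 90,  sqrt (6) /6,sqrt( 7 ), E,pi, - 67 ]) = [ - 67,sqrt(6 ) /6,sqrt(2),  sqrt(7),E, pi,90] 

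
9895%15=10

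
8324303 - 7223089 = 1101214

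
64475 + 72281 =136756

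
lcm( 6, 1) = 6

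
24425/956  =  24425/956  =  25.55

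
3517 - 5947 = -2430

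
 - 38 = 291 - 329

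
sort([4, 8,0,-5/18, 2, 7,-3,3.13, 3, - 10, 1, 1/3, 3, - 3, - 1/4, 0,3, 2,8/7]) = [ - 10 ,  -  3, - 3, - 5/18, - 1/4, 0, 0  ,  1/3,1, 8/7,2, 2,  3,3,  3,3.13,4,7, 8]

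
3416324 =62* 55102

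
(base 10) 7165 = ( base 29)8F2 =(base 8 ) 15775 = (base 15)21CA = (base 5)212130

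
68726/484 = 34363/242 = 142.00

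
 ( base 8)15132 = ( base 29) 80I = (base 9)10225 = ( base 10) 6746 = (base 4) 1221122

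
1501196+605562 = 2106758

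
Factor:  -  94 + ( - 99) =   -  193=- 193^1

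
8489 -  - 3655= 12144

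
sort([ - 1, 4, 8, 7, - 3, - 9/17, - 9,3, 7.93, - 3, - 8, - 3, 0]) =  [ - 9, - 8, - 3, - 3, - 3, - 1, - 9/17,0,  3 , 4, 7,  7.93, 8]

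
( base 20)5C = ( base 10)112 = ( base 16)70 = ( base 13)88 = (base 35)37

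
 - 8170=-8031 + -139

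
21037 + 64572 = 85609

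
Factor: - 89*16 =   -  1424 = -2^4 * 89^1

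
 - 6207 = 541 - 6748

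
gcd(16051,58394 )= 7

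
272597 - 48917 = 223680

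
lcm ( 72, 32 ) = 288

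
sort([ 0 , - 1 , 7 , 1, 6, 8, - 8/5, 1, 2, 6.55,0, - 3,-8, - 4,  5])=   [-8, - 4,-3,  -  8/5, - 1,  0 , 0, 1,  1, 2,5, 6, 6.55, 7, 8 ] 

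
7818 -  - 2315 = 10133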